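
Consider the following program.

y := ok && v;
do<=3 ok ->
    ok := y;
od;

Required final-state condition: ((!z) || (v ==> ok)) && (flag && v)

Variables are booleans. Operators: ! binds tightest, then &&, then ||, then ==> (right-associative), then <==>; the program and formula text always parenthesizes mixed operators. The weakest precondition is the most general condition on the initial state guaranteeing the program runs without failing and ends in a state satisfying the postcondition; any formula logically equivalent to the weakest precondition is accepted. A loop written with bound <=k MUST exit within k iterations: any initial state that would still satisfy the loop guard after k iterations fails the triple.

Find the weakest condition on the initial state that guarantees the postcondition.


Working backward. After the program, the postcondition ((!z) || (v ==> ok)) && (flag && v) must hold; in canonical form it is ((!z) || (v ==> ok)) && flag && v.
Before the loop (bound <=3), unroll the exhaustion recursion (WP_0 = exit-now case; WP_j = one more guarded iteration, up to j = 3):
  WP_0: (!ok) && ((!z) || (v ==> ok)) && flag && v
  WP_1: (ok ==> ((!y) && ((!z) || (v ==> y)) && flag && v)) && ((!ok) ==> (((!z) || (v ==> ok)) && flag && v))
  WP_2: (ok ==> ((y ==> ((!y) && ((!z) || (v ==> y)) && flag && v)) && ((!y) ==> (((!z) || (v ==> y)) && flag && v)))) && ((!ok) ==> (((!z) || (v ==> ok)) && flag && v))
  WP_3: (ok ==> ((y ==> ((y ==> ((!y) && ((!z) || (v ==> y)) && flag && v)) && ((!y) ==> (((!z) || (v ==> y)) && flag && v)))) && ((!y) ==> (((!z) || (v ==> y)) && flag && v)))) && ((!ok) ==> (((!z) || (v ==> ok)) && flag && v))
So before the loop: (ok ==> ((y ==> ((y ==> ((!y) && ((!z) || (v ==> y)) && flag && v)) && ((!y) ==> (((!z) || (v ==> y)) && flag && v)))) && ((!y) ==> (((!z) || (v ==> y)) && flag && v)))) && ((!ok) ==> (((!z) || (v ==> ok)) && flag && v))
Before y := ok && v: (ok ==> (((ok && v) ==> (((ok && v) ==> ((!(ok && v)) && ((!z) || (v ==> (ok && v))) && flag && v)) && ((!(ok && v)) ==> (((!z) || (v ==> (ok && v))) && flag && v)))) && ((!(ok && v)) ==> (((!z) || (v ==> (ok && v))) && flag && v)))) && ((!ok) ==> (((!z) || (v ==> ok)) && flag && v))
Answer: WP = (ok ==> (((ok && v) ==> (((ok && v) ==> ((!(ok && v)) && ((!z) || (v ==> (ok && v))) && flag && v)) && ((!(ok && v)) ==> (((!z) || (v ==> (ok && v))) && flag && v)))) && ((!(ok && v)) ==> (((!z) || (v ==> (ok && v))) && flag && v)))) && ((!ok) ==> (((!z) || (v ==> ok)) && flag && v))


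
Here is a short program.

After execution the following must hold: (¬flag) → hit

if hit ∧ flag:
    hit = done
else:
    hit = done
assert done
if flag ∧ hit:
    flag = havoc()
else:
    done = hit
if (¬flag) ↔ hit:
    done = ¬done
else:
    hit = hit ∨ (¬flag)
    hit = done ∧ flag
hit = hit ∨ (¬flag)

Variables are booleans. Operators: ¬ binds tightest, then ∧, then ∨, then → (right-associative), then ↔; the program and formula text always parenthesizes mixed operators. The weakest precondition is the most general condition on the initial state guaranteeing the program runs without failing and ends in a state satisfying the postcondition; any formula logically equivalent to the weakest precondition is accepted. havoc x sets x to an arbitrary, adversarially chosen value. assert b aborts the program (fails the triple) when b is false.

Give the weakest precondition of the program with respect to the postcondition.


Working backward. After the program, (¬flag) → hit must hold.
Before hit := hit ∨ (¬flag): (¬flag) → (hit ∨ (¬flag))
Then branch requires (¬flag) → (hit ∨ (¬flag)); else branch requires (¬flag) → ((done ∧ flag) ∨ (¬flag)).
Before the if: (((¬flag) ↔ hit) → ((¬flag) → (hit ∨ (¬flag)))) ∧ ((¬((¬flag) ↔ hit)) → ((¬flag) → ((done ∧ flag) ∨ (¬flag))))
Then branch requires true; else branch requires (((¬flag) ↔ hit) → ((¬flag) → (hit ∨ (¬flag)))) ∧ ((¬((¬flag) ↔ hit)) → ((¬flag) → ((hit ∧ flag) ∨ (¬flag)))).
Before the if: (¬(flag ∧ hit)) → ((((¬flag) ↔ hit) → ((¬flag) → (hit ∨ (¬flag)))) ∧ ((¬((¬flag) ↔ hit)) → ((¬flag) → ((hit ∧ flag) ∨ (¬flag)))))
Before assert done: done ∧ ((¬(flag ∧ hit)) → ((((¬flag) ↔ hit) → ((¬flag) → (hit ∨ (¬flag)))) ∧ ((¬((¬flag) ↔ hit)) → ((¬flag) → ((hit ∧ flag) ∨ (¬flag))))))
Then branch requires done ∧ ((¬(flag ∧ done)) → ((((¬flag) ↔ done) → ((¬flag) → (done ∨ (¬flag)))) ∧ ((¬((¬flag) ↔ done)) → ((¬flag) → ((done ∧ flag) ∨ (¬flag)))))); else branch requires done ∧ ((¬(flag ∧ done)) → ((((¬flag) ↔ done) → ((¬flag) → (done ∨ (¬flag)))) ∧ ((¬((¬flag) ↔ done)) → ((¬flag) → ((done ∧ flag) ∨ (¬flag)))))).
Before the if: ((hit ∧ flag) → (done ∧ ((¬(flag ∧ done)) → ((((¬flag) ↔ done) → ((¬flag) → (done ∨ (¬flag)))) ∧ ((¬((¬flag) ↔ done)) → ((¬flag) → ((done ∧ flag) ∨ (¬flag)))))))) ∧ ((¬(hit ∧ flag)) → (done ∧ ((¬(flag ∧ done)) → ((((¬flag) ↔ done) → ((¬flag) → (done ∨ (¬flag)))) ∧ ((¬((¬flag) ↔ done)) → ((¬flag) → ((done ∧ flag) ∨ (¬flag))))))))
Answer: WP = ((hit ∧ flag) → (done ∧ ((¬(flag ∧ done)) → ((((¬flag) ↔ done) → ((¬flag) → (done ∨ (¬flag)))) ∧ ((¬((¬flag) ↔ done)) → ((¬flag) → ((done ∧ flag) ∨ (¬flag)))))))) ∧ ((¬(hit ∧ flag)) → (done ∧ ((¬(flag ∧ done)) → ((((¬flag) ↔ done) → ((¬flag) → (done ∨ (¬flag)))) ∧ ((¬((¬flag) ↔ done)) → ((¬flag) → ((done ∧ flag) ∨ (¬flag))))))))


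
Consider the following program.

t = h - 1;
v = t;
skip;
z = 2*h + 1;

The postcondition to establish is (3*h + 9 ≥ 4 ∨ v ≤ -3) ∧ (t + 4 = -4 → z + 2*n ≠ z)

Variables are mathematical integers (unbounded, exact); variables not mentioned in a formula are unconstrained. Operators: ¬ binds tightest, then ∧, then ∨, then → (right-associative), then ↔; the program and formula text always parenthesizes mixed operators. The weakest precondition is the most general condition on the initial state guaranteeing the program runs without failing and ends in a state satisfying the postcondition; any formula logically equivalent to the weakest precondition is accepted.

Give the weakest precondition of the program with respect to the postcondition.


Working backward. After the program, the postcondition (3*h + 9 ≥ 4 ∨ v ≤ -3) ∧ (t + 4 = -4 → z + 2*n ≠ z) must hold; in canonical form it is (3*h ≥ -5 ∨ v ≤ -3) ∧ (t = -8 → 2*n ≠ 0).
Before z := 2*h + 1: (3*h ≥ -5 ∨ v ≤ -3) ∧ (t = -8 → 2*n ≠ 0)
Before skip: (3*h ≥ -5 ∨ v ≤ -3) ∧ (t = -8 → 2*n ≠ 0)
Before v := t: (3*h ≥ -5 ∨ t ≤ -3) ∧ (t = -8 → 2*n ≠ 0)
Before t := h - 1: (3*h ≥ -5 ∨ h ≤ -2) ∧ (h = -7 → 2*n ≠ 0)
Answer: WP = (3*h ≥ -5 ∨ h ≤ -2) ∧ (h = -7 → 2*n ≠ 0)


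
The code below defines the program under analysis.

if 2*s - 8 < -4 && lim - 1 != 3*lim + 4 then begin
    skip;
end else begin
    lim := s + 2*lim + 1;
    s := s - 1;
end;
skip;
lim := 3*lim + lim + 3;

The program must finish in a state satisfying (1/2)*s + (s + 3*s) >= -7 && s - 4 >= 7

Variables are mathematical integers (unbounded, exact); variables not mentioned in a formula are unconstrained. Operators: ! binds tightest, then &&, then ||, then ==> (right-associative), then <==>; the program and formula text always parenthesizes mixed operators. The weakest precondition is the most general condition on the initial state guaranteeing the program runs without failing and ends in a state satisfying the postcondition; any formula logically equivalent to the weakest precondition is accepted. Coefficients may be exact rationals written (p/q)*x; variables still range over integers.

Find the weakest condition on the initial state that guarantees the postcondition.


Working backward. After the program, the postcondition (1/2)*s + (s + 3*s) >= -7 && s - 4 >= 7 must hold; in canonical form it is (9/2)*s >= -7 && s >= 11.
Before lim := 3*lim + lim + 3: (9/2)*s >= -7 && s >= 11
Before skip: (9/2)*s >= -7 && s >= 11
Then branch requires (9/2)*s >= -7 && s >= 11; else branch requires (9/2)*s >= -5/2 && s >= 12.
Before the if: ((2*s < 4 && 2*lim != -5) ==> ((9/2)*s >= -7 && s >= 11)) && ((!(2*s < 4 && 2*lim != -5)) ==> ((9/2)*s >= -5/2 && s >= 12))
Answer: WP = ((2*s < 4 && 2*lim != -5) ==> ((9/2)*s >= -7 && s >= 11)) && ((!(2*s < 4 && 2*lim != -5)) ==> ((9/2)*s >= -5/2 && s >= 12))


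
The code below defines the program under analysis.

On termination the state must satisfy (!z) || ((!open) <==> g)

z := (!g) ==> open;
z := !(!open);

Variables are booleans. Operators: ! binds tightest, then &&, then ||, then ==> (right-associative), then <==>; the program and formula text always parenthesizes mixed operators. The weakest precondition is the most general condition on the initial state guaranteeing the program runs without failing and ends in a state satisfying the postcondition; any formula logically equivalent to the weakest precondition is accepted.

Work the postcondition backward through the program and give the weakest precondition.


Working backward. After the program, (!z) || ((!open) <==> g) must hold.
Before z := !(!open): (!open) || ((!open) <==> g)
Before z := (!g) ==> open: (!open) || ((!open) <==> g)
Answer: WP = (!open) || ((!open) <==> g)


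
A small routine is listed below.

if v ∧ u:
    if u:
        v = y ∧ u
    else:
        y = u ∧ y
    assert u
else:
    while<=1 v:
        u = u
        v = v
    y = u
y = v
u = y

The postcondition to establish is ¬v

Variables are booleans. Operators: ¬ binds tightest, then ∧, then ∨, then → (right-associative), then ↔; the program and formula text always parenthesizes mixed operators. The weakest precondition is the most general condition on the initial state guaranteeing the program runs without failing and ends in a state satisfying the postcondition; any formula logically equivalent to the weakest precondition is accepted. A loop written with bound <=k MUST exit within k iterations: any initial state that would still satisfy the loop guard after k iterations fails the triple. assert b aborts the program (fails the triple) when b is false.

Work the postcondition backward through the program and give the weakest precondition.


Working backward. After the program, ¬v must hold.
Before u := y: ¬v
Before y := v: ¬v
Then branch requires (u → (u ∧ (¬(y ∧ u)))) ∧ ((¬u) → (u ∧ (¬v))); else branch requires v → (¬v).
Before the if: ((v ∧ u) → ((u → (u ∧ (¬(y ∧ u)))) ∧ ((¬u) → (u ∧ (¬v))))) ∧ ((¬(v ∧ u)) → (v → (¬v)))
Answer: WP = ((v ∧ u) → ((u → (u ∧ (¬(y ∧ u)))) ∧ ((¬u) → (u ∧ (¬v))))) ∧ ((¬(v ∧ u)) → (v → (¬v)))


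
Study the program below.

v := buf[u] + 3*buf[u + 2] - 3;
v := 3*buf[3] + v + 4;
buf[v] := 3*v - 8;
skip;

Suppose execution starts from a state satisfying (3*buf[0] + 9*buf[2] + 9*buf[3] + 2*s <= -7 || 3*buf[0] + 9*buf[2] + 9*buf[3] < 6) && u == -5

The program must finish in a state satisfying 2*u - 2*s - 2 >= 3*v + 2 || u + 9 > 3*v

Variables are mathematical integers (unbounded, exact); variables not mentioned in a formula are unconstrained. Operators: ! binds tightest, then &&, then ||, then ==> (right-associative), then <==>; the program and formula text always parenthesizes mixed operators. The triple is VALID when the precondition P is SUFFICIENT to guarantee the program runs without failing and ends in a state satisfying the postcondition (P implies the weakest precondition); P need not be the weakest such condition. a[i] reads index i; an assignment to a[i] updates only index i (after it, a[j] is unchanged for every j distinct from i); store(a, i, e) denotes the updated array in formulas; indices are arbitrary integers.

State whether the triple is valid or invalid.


Working backward. After the program, the postcondition 2*u - 2*s - 2 >= 3*v + 2 || u + 9 > 3*v must hold; in canonical form it is 2*u >= 2*s + 3*v + 4 || u > 3*v - 9.
Before skip: 2*u >= 2*s + 3*v + 4 || u > 3*v - 9
Before buf[v] := 3*v - 8: 2*u >= 2*s + 3*v + 4 || u > 3*v - 9
Before v := 3*buf[3] + v + 4: 2*u >= 9*buf[3] + 2*s + 3*v + 16 || u > 9*buf[3] + 3*v + 3
Before v := buf[u] + 3*buf[u + 2] - 3: 2*u >= 9*buf[u + 2] + 9*buf[3] + 3*buf[u] + 2*s + 7 || u > 9*buf[u + 2] + 9*buf[3] + 3*buf[u] - 6
The weakest precondition is 2*u >= 9*buf[u + 2] + 9*buf[3] + 3*buf[u] + 2*s + 7 || u > 9*buf[u + 2] + 9*buf[3] + 3*buf[u] - 6.
Check whether (3*buf[0] + 9*buf[2] + 9*buf[3] + 2*s <= -7 || 3*buf[0] + 9*buf[2] + 9*buf[3] < 6) && u == -5 implies it.
Countermodel: at the initial state buf = {[-5] = -43892, [-3] = 30152, [0] = -6516, [2] = -7040, [3] = -15521, elsewhere -15521}, s = 0, u = -5, the precondition holds but the weakest precondition fails.
Answer: invalid


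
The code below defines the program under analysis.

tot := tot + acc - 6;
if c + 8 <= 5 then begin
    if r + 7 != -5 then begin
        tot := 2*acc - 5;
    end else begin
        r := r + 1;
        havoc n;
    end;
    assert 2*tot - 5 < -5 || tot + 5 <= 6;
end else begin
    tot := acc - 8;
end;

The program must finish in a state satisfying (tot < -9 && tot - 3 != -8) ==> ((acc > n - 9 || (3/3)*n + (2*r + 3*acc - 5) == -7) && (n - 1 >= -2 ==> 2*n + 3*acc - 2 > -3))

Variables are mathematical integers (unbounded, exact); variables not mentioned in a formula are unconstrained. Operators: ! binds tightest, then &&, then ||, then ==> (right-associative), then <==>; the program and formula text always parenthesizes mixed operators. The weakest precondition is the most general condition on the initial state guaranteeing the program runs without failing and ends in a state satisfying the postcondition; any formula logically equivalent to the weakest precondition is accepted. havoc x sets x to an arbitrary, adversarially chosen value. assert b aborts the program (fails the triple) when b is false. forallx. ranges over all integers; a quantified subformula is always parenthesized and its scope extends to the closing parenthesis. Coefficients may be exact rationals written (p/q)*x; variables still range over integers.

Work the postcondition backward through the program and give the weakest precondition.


Working backward. After the program, the postcondition (tot < -9 && tot - 3 != -8) ==> ((acc > n - 9 || (3/3)*n + (2*r + 3*acc - 5) == -7) && (n - 1 >= -2 ==> 2*n + 3*acc - 2 > -3)) must hold; in canonical form it is (tot < -9 && tot != -5) ==> ((acc > n - 9 || 3*acc + n + 2*r == -2) && (n >= -1 ==> 3*acc + 2*n > -1)).
Then branch requires (r != -12 ==> ((4*acc < 10 || 2*acc <= 6) && ((2*acc < -4 && 2*acc != 0) ==> ((acc > n - 9 || 3*acc + n + 2*r == -2) && (n >= -1 ==> 3*acc + 2*n > -1))))) && ((!(r != -12)) ==> (forall n_1. ((2*tot < 0 || tot <= 1) && ((tot < -9 && tot != -5) ==> ((acc > n_1 - 9 || 3*acc + n_1 + 2*r == -4) && (n_1 >= -1 ==> 3*acc + 2*n_1 > -1)))))); else branch requires (acc < -1 && acc != 3) ==> ((acc > n - 9 || 3*acc + n + 2*r == -2) && (n >= -1 ==> 3*acc + 2*n > -1)).
Before the if: (c <= -3 ==> ((r != -12 ==> ((4*acc < 10 || 2*acc <= 6) && ((2*acc < -4 && 2*acc != 0) ==> ((acc > n - 9 || 3*acc + n + 2*r == -2) && (n >= -1 ==> 3*acc + 2*n > -1))))) && ((!(r != -12)) ==> (forall n_1. ((2*tot < 0 || tot <= 1) && ((tot < -9 && tot != -5) ==> ((acc > n_1 - 9 || 3*acc + n_1 + 2*r == -4) && (n_1 >= -1 ==> 3*acc + 2*n_1 > -1)))))))) && ((!(c <= -3)) ==> ((acc < -1 && acc != 3) ==> ((acc > n - 9 || 3*acc + n + 2*r == -2) && (n >= -1 ==> 3*acc + 2*n > -1))))
Before tot := tot + acc - 6: (c <= -3 ==> ((r != -12 ==> ((4*acc < 10 || 2*acc <= 6) && ((2*acc < -4 && 2*acc != 0) ==> ((acc > n - 9 || 3*acc + n + 2*r == -2) && (n >= -1 ==> 3*acc + 2*n > -1))))) && ((!(r != -12)) ==> (forall n_1. ((2*acc + 2*tot < 12 || acc + tot <= 7) && ((acc + tot < -3 && acc + tot != 1) ==> ((acc > n_1 - 9 || 3*acc + n_1 + 2*r == -4) && (n_1 >= -1 ==> 3*acc + 2*n_1 > -1)))))))) && ((!(c <= -3)) ==> ((acc < -1 && acc != 3) ==> ((acc > n - 9 || 3*acc + n + 2*r == -2) && (n >= -1 ==> 3*acc + 2*n > -1))))
Answer: WP = (c <= -3 ==> ((r != -12 ==> ((4*acc < 10 || 2*acc <= 6) && ((2*acc < -4 && 2*acc != 0) ==> ((acc > n - 9 || 3*acc + n + 2*r == -2) && (n >= -1 ==> 3*acc + 2*n > -1))))) && ((!(r != -12)) ==> (forall n_1. ((2*acc + 2*tot < 12 || acc + tot <= 7) && ((acc + tot < -3 && acc + tot != 1) ==> ((acc > n_1 - 9 || 3*acc + n_1 + 2*r == -4) && (n_1 >= -1 ==> 3*acc + 2*n_1 > -1)))))))) && ((!(c <= -3)) ==> ((acc < -1 && acc != 3) ==> ((acc > n - 9 || 3*acc + n + 2*r == -2) && (n >= -1 ==> 3*acc + 2*n > -1))))


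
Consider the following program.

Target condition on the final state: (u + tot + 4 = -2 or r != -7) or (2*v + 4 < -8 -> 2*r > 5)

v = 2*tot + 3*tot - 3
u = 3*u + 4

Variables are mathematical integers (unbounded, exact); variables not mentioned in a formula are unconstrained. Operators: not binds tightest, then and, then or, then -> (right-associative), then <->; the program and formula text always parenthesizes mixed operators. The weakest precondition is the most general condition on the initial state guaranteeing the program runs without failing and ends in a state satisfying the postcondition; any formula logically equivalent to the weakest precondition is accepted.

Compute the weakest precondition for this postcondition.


Working backward. After the program, the postcondition (u + tot + 4 = -2 or r != -7) or (2*v + 4 < -8 -> 2*r > 5) must hold; in canonical form it is tot + u = -6 or r != -7 or (2*v < -12 -> 2*r > 5).
Before u := 3*u + 4: tot + 3*u = -10 or r != -7 or (2*v < -12 -> 2*r > 5)
Before v := 2*tot + 3*tot - 3: tot + 3*u = -10 or r != -7 or (10*tot < -6 -> 2*r > 5)
Answer: WP = tot + 3*u = -10 or r != -7 or (10*tot < -6 -> 2*r > 5)


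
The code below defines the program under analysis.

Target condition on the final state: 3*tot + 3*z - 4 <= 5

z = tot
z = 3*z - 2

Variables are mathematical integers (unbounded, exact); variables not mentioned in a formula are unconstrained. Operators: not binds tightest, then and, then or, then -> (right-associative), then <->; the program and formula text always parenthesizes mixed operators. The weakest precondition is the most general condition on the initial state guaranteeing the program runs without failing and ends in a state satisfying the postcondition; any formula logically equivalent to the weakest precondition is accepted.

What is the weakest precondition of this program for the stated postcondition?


Working backward. After the program, the postcondition 3*tot + 3*z - 4 <= 5 must hold; in canonical form it is 3*tot + 3*z <= 9.
Before z := 3*z - 2: 3*tot + 9*z <= 15
Before z := tot: 12*tot <= 15
Answer: WP = 12*tot <= 15


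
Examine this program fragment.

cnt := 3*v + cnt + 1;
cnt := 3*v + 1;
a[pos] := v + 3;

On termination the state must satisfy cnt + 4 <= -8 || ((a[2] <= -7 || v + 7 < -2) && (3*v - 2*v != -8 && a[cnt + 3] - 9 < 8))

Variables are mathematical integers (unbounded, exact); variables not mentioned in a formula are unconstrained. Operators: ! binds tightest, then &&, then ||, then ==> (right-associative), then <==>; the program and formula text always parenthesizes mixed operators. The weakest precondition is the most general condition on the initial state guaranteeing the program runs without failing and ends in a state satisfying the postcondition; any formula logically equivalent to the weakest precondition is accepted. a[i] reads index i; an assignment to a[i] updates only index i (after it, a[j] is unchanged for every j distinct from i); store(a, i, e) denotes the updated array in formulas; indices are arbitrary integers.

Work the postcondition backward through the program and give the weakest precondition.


Working backward. After the program, the postcondition cnt + 4 <= -8 || ((a[2] <= -7 || v + 7 < -2) && (3*v - 2*v != -8 && a[cnt + 3] - 9 < 8)) must hold; in canonical form it is cnt <= -12 || ((a[2] <= -7 || v < -9) && v != -8 && a[cnt + 3] < 17).
Before a[pos] := v + 3: cnt <= -12 || ((store(a, pos, v + 3)[2] <= -7 || v < -9) && v != -8 && store(a, pos, v + 3)[cnt + 3] < 17)
Before cnt := 3*v + 1: 3*v <= -13 || ((store(a, pos, v + 3)[2] <= -7 || v < -9) && v != -8 && store(a, pos, v + 3)[3*v + 4] < 17)
Before cnt := 3*v + cnt + 1: 3*v <= -13 || ((store(a, pos, v + 3)[2] <= -7 || v < -9) && v != -8 && store(a, pos, v + 3)[3*v + 4] < 17)
Answer: WP = 3*v <= -13 || ((store(a, pos, v + 3)[2] <= -7 || v < -9) && v != -8 && store(a, pos, v + 3)[3*v + 4] < 17)


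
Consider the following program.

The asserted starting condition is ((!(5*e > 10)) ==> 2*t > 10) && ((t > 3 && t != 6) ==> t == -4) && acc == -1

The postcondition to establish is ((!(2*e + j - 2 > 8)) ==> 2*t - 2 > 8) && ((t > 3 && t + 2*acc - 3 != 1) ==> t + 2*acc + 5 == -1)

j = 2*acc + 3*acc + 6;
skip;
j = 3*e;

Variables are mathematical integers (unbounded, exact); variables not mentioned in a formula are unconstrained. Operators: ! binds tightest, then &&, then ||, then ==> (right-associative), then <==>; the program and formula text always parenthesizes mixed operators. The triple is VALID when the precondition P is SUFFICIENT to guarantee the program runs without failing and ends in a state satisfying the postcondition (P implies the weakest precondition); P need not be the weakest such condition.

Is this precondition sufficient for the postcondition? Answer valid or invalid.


Working backward. After the program, the postcondition ((!(2*e + j - 2 > 8)) ==> 2*t - 2 > 8) && ((t > 3 && t + 2*acc - 3 != 1) ==> t + 2*acc + 5 == -1) must hold; in canonical form it is ((!(2*e + j > 10)) ==> 2*t > 10) && ((t > 3 && 2*acc + t != 4) ==> 2*acc + t == -6).
Before j := 3*e: ((!(5*e > 10)) ==> 2*t > 10) && ((t > 3 && 2*acc + t != 4) ==> 2*acc + t == -6)
Before skip: ((!(5*e > 10)) ==> 2*t > 10) && ((t > 3 && 2*acc + t != 4) ==> 2*acc + t == -6)
Before j := 2*acc + 3*acc + 6: ((!(5*e > 10)) ==> 2*t > 10) && ((t > 3 && 2*acc + t != 4) ==> 2*acc + t == -6)
The weakest precondition is ((!(5*e > 10)) ==> 2*t > 10) && ((t > 3 && 2*acc + t != 4) ==> 2*acc + t == -6).
Check whether ((!(5*e > 10)) ==> 2*t > 10) && ((t > 3 && t != 6) ==> t == -4) && acc == -1 implies it.
Every state satisfying the precondition satisfies the weakest precondition: the implication holds.
Answer: valid


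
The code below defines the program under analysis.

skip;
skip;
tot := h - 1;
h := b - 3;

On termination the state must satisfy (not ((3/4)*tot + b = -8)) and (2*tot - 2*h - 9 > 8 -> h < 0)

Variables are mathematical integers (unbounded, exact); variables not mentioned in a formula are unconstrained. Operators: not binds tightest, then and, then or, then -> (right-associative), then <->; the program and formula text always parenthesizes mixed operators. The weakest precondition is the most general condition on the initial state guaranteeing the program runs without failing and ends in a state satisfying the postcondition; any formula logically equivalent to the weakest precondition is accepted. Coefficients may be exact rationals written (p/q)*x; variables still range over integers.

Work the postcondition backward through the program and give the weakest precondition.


Working backward. After the program, the postcondition (not ((3/4)*tot + b = -8)) and (2*tot - 2*h - 9 > 8 -> h < 0) must hold; in canonical form it is (not (b + (3/4)*tot = -8)) and (2*tot > 2*h + 17 -> h < 0).
Before h := b - 3: (not (b + (3/4)*tot = -8)) and (2*tot > 2*b + 11 -> b < 3)
Before tot := h - 1: (not (b + (3/4)*h = -29/4)) and (2*h > 2*b + 13 -> b < 3)
Before skip: (not (b + (3/4)*h = -29/4)) and (2*h > 2*b + 13 -> b < 3)
Before skip: (not (b + (3/4)*h = -29/4)) and (2*h > 2*b + 13 -> b < 3)
Answer: WP = (not (b + (3/4)*h = -29/4)) and (2*h > 2*b + 13 -> b < 3)


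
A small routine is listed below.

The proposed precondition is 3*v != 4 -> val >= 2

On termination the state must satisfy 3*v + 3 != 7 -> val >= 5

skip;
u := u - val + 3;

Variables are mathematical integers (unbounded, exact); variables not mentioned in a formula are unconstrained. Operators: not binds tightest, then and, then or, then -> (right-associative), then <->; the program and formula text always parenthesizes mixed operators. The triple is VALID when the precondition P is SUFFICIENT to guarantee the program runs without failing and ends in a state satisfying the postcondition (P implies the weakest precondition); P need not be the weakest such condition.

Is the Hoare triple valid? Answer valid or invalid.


Working backward. After the program, the postcondition 3*v + 3 != 7 -> val >= 5 must hold; in canonical form it is 3*v != 4 -> val >= 5.
Before u := u - val + 3: 3*v != 4 -> val >= 5
Before skip: 3*v != 4 -> val >= 5
The weakest precondition is 3*v != 4 -> val >= 5.
Check whether 3*v != 4 -> val >= 2 implies it.
Countermodel: at the initial state v = 0, val = 2, the precondition holds but the weakest precondition fails.
Answer: invalid


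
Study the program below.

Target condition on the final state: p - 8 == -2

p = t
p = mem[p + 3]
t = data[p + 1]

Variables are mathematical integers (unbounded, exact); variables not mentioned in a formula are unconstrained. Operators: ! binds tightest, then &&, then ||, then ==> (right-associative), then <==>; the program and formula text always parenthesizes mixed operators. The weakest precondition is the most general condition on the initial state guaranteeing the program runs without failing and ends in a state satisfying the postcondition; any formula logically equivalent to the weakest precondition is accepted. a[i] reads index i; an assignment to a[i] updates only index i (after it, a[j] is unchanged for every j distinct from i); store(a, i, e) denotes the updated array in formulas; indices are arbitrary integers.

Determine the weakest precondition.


Working backward. After the program, the postcondition p - 8 == -2 must hold; in canonical form it is p == 6.
Before t := data[p + 1]: p == 6
Before p := mem[p + 3]: mem[p + 3] == 6
Before p := t: mem[t + 3] == 6
Answer: WP = mem[t + 3] == 6


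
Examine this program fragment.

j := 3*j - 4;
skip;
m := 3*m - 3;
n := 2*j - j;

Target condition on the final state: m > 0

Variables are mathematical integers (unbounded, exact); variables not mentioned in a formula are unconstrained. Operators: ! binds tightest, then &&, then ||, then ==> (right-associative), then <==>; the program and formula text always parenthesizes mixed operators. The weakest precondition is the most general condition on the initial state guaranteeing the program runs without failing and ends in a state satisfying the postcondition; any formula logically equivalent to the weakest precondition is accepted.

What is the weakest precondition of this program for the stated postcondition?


Working backward. After the program, m > 0 must hold.
Before n := 2*j - j: m > 0
Before m := 3*m - 3: 3*m > 3
Before skip: 3*m > 3
Before j := 3*j - 4: 3*m > 3
Answer: WP = 3*m > 3


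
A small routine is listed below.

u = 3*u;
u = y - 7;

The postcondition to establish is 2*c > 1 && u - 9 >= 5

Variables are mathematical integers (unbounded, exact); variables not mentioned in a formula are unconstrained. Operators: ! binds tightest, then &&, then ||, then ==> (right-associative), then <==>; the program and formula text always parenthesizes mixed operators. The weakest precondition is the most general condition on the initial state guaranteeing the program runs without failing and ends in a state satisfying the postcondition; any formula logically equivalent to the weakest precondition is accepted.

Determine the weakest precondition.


Working backward. After the program, the postcondition 2*c > 1 && u - 9 >= 5 must hold; in canonical form it is 2*c > 1 && u >= 14.
Before u := y - 7: 2*c > 1 && y >= 21
Before u := 3*u: 2*c > 1 && y >= 21
Answer: WP = 2*c > 1 && y >= 21


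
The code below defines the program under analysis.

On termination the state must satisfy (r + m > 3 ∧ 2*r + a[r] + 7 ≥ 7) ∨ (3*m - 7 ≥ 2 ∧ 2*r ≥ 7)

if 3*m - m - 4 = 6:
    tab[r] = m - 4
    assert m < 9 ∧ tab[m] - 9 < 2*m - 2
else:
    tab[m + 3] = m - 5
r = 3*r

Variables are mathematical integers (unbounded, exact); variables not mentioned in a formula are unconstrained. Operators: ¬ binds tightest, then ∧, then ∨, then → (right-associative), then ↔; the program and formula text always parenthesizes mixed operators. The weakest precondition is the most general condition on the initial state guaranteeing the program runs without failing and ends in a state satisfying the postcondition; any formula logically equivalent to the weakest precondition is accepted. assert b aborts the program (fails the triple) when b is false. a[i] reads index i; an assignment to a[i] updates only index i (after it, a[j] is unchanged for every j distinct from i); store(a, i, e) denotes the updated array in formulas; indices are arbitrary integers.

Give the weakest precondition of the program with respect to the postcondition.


Working backward. After the program, the postcondition (r + m > 3 ∧ 2*r + a[r] + 7 ≥ 7) ∨ (3*m - 7 ≥ 2 ∧ 2*r ≥ 7) must hold; in canonical form it is (m + r > 3 ∧ a[r] + 2*r ≥ 0) ∨ (3*m ≥ 9 ∧ 2*r ≥ 7).
Before r := 3*r: (m + 3*r > 3 ∧ a[3*r] + 6*r ≥ 0) ∨ (3*m ≥ 9 ∧ 6*r ≥ 7)
Then branch requires m < 9 ∧ store(tab, r, m - 4)[m] < 2*m + 7 ∧ ((m + 3*r > 3 ∧ a[3*r] + 6*r ≥ 0) ∨ (3*m ≥ 9 ∧ 6*r ≥ 7)); else branch requires (m + 3*r > 3 ∧ a[3*r] + 6*r ≥ 0) ∨ (3*m ≥ 9 ∧ 6*r ≥ 7).
Before the if: (2*m = 10 → (m < 9 ∧ store(tab, r, m - 4)[m] < 2*m + 7 ∧ ((m + 3*r > 3 ∧ a[3*r] + 6*r ≥ 0) ∨ (3*m ≥ 9 ∧ 6*r ≥ 7)))) ∧ ((¬(2*m = 10)) → ((m + 3*r > 3 ∧ a[3*r] + 6*r ≥ 0) ∨ (3*m ≥ 9 ∧ 6*r ≥ 7)))
Answer: WP = (2*m = 10 → (m < 9 ∧ store(tab, r, m - 4)[m] < 2*m + 7 ∧ ((m + 3*r > 3 ∧ a[3*r] + 6*r ≥ 0) ∨ (3*m ≥ 9 ∧ 6*r ≥ 7)))) ∧ ((¬(2*m = 10)) → ((m + 3*r > 3 ∧ a[3*r] + 6*r ≥ 0) ∨ (3*m ≥ 9 ∧ 6*r ≥ 7)))


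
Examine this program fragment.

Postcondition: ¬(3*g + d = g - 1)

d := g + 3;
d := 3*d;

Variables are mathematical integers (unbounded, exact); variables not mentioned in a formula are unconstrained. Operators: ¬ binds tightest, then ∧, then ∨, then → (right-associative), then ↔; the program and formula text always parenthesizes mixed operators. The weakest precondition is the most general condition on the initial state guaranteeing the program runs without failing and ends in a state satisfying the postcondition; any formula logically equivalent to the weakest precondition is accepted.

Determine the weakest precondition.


Working backward. After the program, the postcondition ¬(3*g + d = g - 1) must hold; in canonical form it is ¬(d + 2*g = -1).
Before d := 3*d: ¬(3*d + 2*g = -1)
Before d := g + 3: ¬(5*g = -10)
Answer: WP = ¬(5*g = -10)


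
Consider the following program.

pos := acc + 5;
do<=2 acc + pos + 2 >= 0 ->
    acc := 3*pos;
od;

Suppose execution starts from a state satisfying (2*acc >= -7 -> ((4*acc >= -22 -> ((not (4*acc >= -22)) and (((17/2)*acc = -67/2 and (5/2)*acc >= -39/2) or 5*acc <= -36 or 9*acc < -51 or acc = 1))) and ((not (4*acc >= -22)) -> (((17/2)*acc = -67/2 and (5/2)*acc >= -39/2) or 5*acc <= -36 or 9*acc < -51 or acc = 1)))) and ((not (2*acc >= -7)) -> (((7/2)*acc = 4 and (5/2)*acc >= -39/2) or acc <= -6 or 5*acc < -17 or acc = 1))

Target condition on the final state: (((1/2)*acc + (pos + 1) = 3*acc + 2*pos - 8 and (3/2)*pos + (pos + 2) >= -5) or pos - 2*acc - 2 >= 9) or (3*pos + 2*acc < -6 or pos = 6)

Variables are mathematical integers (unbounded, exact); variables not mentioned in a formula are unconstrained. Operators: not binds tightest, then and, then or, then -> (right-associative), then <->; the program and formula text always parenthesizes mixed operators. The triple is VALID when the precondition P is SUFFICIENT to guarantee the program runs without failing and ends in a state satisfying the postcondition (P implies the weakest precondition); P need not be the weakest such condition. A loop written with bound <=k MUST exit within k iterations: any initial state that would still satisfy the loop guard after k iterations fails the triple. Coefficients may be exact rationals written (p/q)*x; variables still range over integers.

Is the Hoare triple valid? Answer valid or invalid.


Working backward. After the program, the postcondition (((1/2)*acc + (pos + 1) = 3*acc + 2*pos - 8 and (3/2)*pos + (pos + 2) >= -5) or pos - 2*acc - 2 >= 9) or (3*pos + 2*acc < -6 or pos = 6) must hold; in canonical form it is ((5/2)*acc + pos = 9 and (5/2)*pos >= -7) or pos >= 2*acc + 11 or 2*acc + 3*pos < -6 or pos = 6.
Before the loop (bound <=2), unroll the exhaustion recursion (WP_0 = exit-now case; WP_j = one more guarded iteration, up to j = 2):
  WP_0: (not (acc + pos >= -2)) and (((5/2)*acc + pos = 9 and (5/2)*pos >= -7) or pos >= 2*acc + 11 or 2*acc + 3*pos < -6 or pos = 6)
  WP_1: (acc + pos >= -2 -> ((not (4*pos >= -2)) and (((17/2)*pos = 9 and (5/2)*pos >= -7) or 5*pos <= -11 or 9*pos < -6 or pos = 6))) and ((not (acc + pos >= -2)) -> (((5/2)*acc + pos = 9 and (5/2)*pos >= -7) or pos >= 2*acc + 11 or 2*acc + 3*pos < -6 or pos = 6))
  WP_2: (acc + pos >= -2 -> ((4*pos >= -2 -> ((not (4*pos >= -2)) and (((17/2)*pos = 9 and (5/2)*pos >= -7) or 5*pos <= -11 or 9*pos < -6 or pos = 6))) and ((not (4*pos >= -2)) -> (((17/2)*pos = 9 and (5/2)*pos >= -7) or 5*pos <= -11 or 9*pos < -6 or pos = 6)))) and ((not (acc + pos >= -2)) -> (((5/2)*acc + pos = 9 and (5/2)*pos >= -7) or pos >= 2*acc + 11 or 2*acc + 3*pos < -6 or pos = 6))
So before the loop: (acc + pos >= -2 -> ((4*pos >= -2 -> ((not (4*pos >= -2)) and (((17/2)*pos = 9 and (5/2)*pos >= -7) or 5*pos <= -11 or 9*pos < -6 or pos = 6))) and ((not (4*pos >= -2)) -> (((17/2)*pos = 9 and (5/2)*pos >= -7) or 5*pos <= -11 or 9*pos < -6 or pos = 6)))) and ((not (acc + pos >= -2)) -> (((5/2)*acc + pos = 9 and (5/2)*pos >= -7) or pos >= 2*acc + 11 or 2*acc + 3*pos < -6 or pos = 6))
Before pos := acc + 5: (2*acc >= -7 -> ((4*acc >= -22 -> ((not (4*acc >= -22)) and (((17/2)*acc = -67/2 and (5/2)*acc >= -39/2) or 5*acc <= -36 or 9*acc < -51 or acc = 1))) and ((not (4*acc >= -22)) -> (((17/2)*acc = -67/2 and (5/2)*acc >= -39/2) or 5*acc <= -36 or 9*acc < -51 or acc = 1)))) and ((not (2*acc >= -7)) -> (((7/2)*acc = 4 and (5/2)*acc >= -39/2) or acc <= -6 or 5*acc < -21 or acc = 1))
The weakest precondition is (2*acc >= -7 -> ((4*acc >= -22 -> ((not (4*acc >= -22)) and (((17/2)*acc = -67/2 and (5/2)*acc >= -39/2) or 5*acc <= -36 or 9*acc < -51 or acc = 1))) and ((not (4*acc >= -22)) -> (((17/2)*acc = -67/2 and (5/2)*acc >= -39/2) or 5*acc <= -36 or 9*acc < -51 or acc = 1)))) and ((not (2*acc >= -7)) -> (((7/2)*acc = 4 and (5/2)*acc >= -39/2) or acc <= -6 or 5*acc < -21 or acc = 1)).
Check whether (2*acc >= -7 -> ((4*acc >= -22 -> ((not (4*acc >= -22)) and (((17/2)*acc = -67/2 and (5/2)*acc >= -39/2) or 5*acc <= -36 or 9*acc < -51 or acc = 1))) and ((not (4*acc >= -22)) -> (((17/2)*acc = -67/2 and (5/2)*acc >= -39/2) or 5*acc <= -36 or 9*acc < -51 or acc = 1)))) and ((not (2*acc >= -7)) -> (((7/2)*acc = 4 and (5/2)*acc >= -39/2) or acc <= -6 or 5*acc < -17 or acc = 1)) implies it.
Countermodel: at the initial state acc = -4, the precondition holds but the weakest precondition fails.
Answer: invalid


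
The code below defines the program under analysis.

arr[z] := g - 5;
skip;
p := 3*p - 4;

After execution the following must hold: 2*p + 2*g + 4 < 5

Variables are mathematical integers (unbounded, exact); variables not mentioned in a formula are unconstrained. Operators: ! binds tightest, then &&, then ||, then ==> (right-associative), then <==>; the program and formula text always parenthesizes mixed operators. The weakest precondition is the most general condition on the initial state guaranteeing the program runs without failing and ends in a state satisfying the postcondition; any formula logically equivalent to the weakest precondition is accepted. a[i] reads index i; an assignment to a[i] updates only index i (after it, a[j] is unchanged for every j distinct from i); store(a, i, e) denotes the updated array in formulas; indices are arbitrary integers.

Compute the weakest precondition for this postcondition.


Working backward. After the program, the postcondition 2*p + 2*g + 4 < 5 must hold; in canonical form it is 2*g + 2*p < 1.
Before p := 3*p - 4: 2*g + 6*p < 9
Before skip: 2*g + 6*p < 9
Before arr[z] := g - 5: 2*g + 6*p < 9
Answer: WP = 2*g + 6*p < 9


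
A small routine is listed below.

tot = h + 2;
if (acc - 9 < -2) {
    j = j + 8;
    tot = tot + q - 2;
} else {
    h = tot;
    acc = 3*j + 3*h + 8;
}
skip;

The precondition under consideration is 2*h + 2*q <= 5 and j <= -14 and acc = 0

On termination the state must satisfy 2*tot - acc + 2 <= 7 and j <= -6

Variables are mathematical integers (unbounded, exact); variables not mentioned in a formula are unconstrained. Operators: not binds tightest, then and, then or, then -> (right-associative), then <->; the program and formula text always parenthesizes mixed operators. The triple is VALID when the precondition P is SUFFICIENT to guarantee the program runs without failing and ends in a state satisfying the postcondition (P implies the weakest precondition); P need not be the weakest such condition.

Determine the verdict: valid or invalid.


Working backward. After the program, the postcondition 2*tot - acc + 2 <= 7 and j <= -6 must hold; in canonical form it is 2*tot <= acc + 5 and j <= -6.
Before skip: 2*tot <= acc + 5 and j <= -6
Then branch requires 2*q + 2*tot <= acc + 9 and j <= -14; else branch requires 3*j + tot >= -13 and j <= -6.
Before the if: (acc < 7 -> (2*q + 2*tot <= acc + 9 and j <= -14)) and ((not (acc < 7)) -> (3*j + tot >= -13 and j <= -6))
Before tot := h + 2: (acc < 7 -> (2*h + 2*q <= acc + 5 and j <= -14)) and ((not (acc < 7)) -> (h + 3*j >= -15 and j <= -6))
The weakest precondition is (acc < 7 -> (2*h + 2*q <= acc + 5 and j <= -14)) and ((not (acc < 7)) -> (h + 3*j >= -15 and j <= -6)).
Check whether 2*h + 2*q <= 5 and j <= -14 and acc = 0 implies it.
Every state satisfying the precondition satisfies the weakest precondition: the implication holds.
Answer: valid


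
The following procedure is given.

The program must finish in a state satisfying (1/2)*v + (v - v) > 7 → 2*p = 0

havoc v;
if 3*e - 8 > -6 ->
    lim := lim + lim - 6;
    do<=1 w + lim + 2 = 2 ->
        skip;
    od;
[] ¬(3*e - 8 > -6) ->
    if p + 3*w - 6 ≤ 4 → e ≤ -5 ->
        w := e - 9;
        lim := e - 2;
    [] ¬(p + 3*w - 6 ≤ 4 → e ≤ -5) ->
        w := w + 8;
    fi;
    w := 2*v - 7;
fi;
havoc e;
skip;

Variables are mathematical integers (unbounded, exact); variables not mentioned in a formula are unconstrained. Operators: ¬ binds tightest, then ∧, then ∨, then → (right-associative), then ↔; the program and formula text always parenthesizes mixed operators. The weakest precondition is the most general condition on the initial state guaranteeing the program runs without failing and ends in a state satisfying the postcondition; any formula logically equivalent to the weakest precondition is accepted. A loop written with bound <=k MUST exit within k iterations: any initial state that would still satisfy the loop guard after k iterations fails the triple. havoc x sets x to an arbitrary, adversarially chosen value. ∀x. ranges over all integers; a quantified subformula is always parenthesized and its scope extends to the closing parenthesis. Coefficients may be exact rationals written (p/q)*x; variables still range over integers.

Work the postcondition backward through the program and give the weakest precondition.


Working backward. After the program, the postcondition (1/2)*v + (v - v) > 7 → 2*p = 0 must hold; in canonical form it is (1/2)*v > 7 → 2*p = 0.
Before skip: (1/2)*v > 7 → 2*p = 0
Before havoc e: (1/2)*v > 7 → 2*p = 0
Then branch requires (2*lim + w = 6 → ((¬(2*lim + w = 6)) ∧ ((1/2)*v > 7 → 2*p = 0))) ∧ ((¬(2*lim + w = 6)) → ((1/2)*v > 7 → 2*p = 0)); else branch requires ((p + 3*w ≤ 10 → e ≤ -5) → ((1/2)*v > 7 → 2*p = 0)) ∧ ((¬(p + 3*w ≤ 10 → e ≤ -5)) → ((1/2)*v > 7 → 2*p = 0)).
Before the if: (3*e > 2 → ((2*lim + w = 6 → ((¬(2*lim + w = 6)) ∧ ((1/2)*v > 7 → 2*p = 0))) ∧ ((¬(2*lim + w = 6)) → ((1/2)*v > 7 → 2*p = 0)))) ∧ ((¬(3*e > 2)) → (((p + 3*w ≤ 10 → e ≤ -5) → ((1/2)*v > 7 → 2*p = 0)) ∧ ((¬(p + 3*w ≤ 10 → e ≤ -5)) → ((1/2)*v > 7 → 2*p = 0))))
Before havoc v: ∀v_1. ((3*e > 2 → ((2*lim + w = 6 → ((¬(2*lim + w = 6)) ∧ ((1/2)*v_1 > 7 → 2*p = 0))) ∧ ((¬(2*lim + w = 6)) → ((1/2)*v_1 > 7 → 2*p = 0)))) ∧ ((¬(3*e > 2)) → (((p + 3*w ≤ 10 → e ≤ -5) → ((1/2)*v_1 > 7 → 2*p = 0)) ∧ ((¬(p + 3*w ≤ 10 → e ≤ -5)) → ((1/2)*v_1 > 7 → 2*p = 0)))))
Answer: WP = ∀v_1. ((3*e > 2 → ((2*lim + w = 6 → ((¬(2*lim + w = 6)) ∧ ((1/2)*v_1 > 7 → 2*p = 0))) ∧ ((¬(2*lim + w = 6)) → ((1/2)*v_1 > 7 → 2*p = 0)))) ∧ ((¬(3*e > 2)) → (((p + 3*w ≤ 10 → e ≤ -5) → ((1/2)*v_1 > 7 → 2*p = 0)) ∧ ((¬(p + 3*w ≤ 10 → e ≤ -5)) → ((1/2)*v_1 > 7 → 2*p = 0)))))
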